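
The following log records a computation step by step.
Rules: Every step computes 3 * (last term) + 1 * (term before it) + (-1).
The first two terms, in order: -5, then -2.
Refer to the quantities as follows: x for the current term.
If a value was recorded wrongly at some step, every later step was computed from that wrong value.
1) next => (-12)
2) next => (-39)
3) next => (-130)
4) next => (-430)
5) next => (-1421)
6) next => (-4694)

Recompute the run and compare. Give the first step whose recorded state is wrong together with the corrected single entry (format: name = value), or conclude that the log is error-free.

no error

step 1: x = 3*(-2) + (1)*(-5) + (-1) = -12 -> verified
step 2: x = 3*(-12) + (1)*(-2) + (-1) = -39 -> exactly as logged
step 3: x = 3*(-39) + (1)*(-12) + (-1) = -130 -> agrees with the log
step 4: x = 3*(-130) + (1)*(-39) + (-1) = -430 -> consistent with the log
step 5: x = 3*(-430) + (1)*(-130) + (-1) = -1421 -> same as recorded
step 6: x = 3*(-1421) + (1)*(-430) + (-1) = -4694 -> no discrepancy
Every step is consistent.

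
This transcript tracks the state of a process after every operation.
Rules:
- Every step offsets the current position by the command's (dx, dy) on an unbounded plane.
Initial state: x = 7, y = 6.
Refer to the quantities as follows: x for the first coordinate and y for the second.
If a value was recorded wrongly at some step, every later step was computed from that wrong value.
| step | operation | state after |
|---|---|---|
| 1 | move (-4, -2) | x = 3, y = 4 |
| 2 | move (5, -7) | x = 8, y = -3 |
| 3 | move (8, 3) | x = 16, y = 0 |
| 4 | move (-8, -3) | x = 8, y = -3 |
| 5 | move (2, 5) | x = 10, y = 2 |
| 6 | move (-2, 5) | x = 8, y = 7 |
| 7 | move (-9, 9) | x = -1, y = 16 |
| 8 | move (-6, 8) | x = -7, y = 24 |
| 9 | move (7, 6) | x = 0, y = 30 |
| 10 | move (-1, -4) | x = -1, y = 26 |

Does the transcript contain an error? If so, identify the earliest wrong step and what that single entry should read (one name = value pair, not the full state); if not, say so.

Recomputing the run from the initial state:
step 1: x = 3, y = 4
step 2: x = 8, y = -3
step 3: x = 16, y = 0
step 4: x = 8, y = -3
step 5: x = 10, y = 2
step 6: x = 8, y = 7
step 7: x = -1, y = 16
step 8: x = -7, y = 24
step 9: x = 0, y = 30
step 10: x = -1, y = 26
This matches the transcript at every step.

no error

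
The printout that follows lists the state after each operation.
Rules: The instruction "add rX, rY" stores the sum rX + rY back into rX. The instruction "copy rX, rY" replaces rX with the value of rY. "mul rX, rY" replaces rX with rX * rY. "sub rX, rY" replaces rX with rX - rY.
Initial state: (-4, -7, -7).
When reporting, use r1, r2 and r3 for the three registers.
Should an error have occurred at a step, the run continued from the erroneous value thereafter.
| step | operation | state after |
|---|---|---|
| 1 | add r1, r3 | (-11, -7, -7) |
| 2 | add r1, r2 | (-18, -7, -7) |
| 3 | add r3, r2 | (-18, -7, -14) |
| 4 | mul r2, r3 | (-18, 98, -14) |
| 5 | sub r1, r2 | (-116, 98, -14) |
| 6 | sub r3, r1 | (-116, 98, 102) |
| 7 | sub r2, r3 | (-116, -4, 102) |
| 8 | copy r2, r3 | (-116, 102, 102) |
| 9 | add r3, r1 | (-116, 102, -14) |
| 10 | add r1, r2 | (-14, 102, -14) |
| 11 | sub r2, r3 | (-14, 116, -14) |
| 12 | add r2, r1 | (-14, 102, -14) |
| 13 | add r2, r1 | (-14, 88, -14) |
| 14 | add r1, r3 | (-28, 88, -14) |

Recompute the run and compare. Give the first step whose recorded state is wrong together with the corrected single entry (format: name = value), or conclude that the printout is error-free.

no error

step 1: r1 = -4 + -7 = -11 -> confirmed correct
step 2: r1 = -11 + -7 = -18 -> agrees with the printout
step 3: r3 = -7 + -7 = -14 -> checks out
step 4: r2 = -7 * -14 = 98 -> confirmed correct
step 5: r1 = -18 - 98 = -116 -> agrees with the printout
step 6: r3 = -14 - -116 = 102 -> exactly as logged
step 7: r2 = 98 - 102 = -4 -> same as recorded
step 8: r2 = 102 -> consistent with the printout
step 9: r3 = 102 + -116 = -14 -> no discrepancy
step 10: r1 = -116 + 102 = -14 -> in agreement
step 11: r2 = 102 - -14 = 116 -> verified
step 12: r2 = 116 + -14 = 102 -> confirmed correct
step 13: r2 = 102 + -14 = 88 -> agrees with the printout
step 14: r1 = -14 + -14 = -28 -> agrees with the printout
Each recorded entry agrees with the recomputation.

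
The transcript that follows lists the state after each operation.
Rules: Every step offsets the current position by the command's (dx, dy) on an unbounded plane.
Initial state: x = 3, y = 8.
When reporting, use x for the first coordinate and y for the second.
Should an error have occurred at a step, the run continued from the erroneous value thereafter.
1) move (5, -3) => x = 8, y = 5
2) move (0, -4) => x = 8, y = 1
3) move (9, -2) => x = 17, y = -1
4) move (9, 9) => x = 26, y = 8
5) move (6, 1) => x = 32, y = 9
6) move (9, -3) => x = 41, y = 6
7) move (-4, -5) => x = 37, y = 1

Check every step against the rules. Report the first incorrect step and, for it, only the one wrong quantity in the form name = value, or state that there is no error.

Recomputing the run from the initial state:
step 1: x = 8, y = 5
step 2: x = 8, y = 1
step 3: x = 17, y = -1
step 4: x = 26, y = 8
step 5: x = 32, y = 9
step 6: x = 41, y = 6
step 7: x = 37, y = 1
This matches the transcript at every step.

no error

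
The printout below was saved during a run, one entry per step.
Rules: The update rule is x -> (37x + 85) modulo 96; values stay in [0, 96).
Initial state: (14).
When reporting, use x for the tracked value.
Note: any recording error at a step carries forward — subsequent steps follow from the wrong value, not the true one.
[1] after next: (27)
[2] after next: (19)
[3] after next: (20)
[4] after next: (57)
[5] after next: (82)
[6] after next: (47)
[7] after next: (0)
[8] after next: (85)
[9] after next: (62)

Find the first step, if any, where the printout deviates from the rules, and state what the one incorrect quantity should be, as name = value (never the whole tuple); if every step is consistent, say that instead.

Recomputing the run from the initial state:
step 1: x = 27
step 2: x = 28
step 3: x = 65
step 4: x = 90
step 5: x = 55
step 6: x = 8
step 7: x = 93
step 8: x = 70
step 9: x = 83
The first disagreement with the printout is at step 2, where the value should be x = 28.

step 2, x = 28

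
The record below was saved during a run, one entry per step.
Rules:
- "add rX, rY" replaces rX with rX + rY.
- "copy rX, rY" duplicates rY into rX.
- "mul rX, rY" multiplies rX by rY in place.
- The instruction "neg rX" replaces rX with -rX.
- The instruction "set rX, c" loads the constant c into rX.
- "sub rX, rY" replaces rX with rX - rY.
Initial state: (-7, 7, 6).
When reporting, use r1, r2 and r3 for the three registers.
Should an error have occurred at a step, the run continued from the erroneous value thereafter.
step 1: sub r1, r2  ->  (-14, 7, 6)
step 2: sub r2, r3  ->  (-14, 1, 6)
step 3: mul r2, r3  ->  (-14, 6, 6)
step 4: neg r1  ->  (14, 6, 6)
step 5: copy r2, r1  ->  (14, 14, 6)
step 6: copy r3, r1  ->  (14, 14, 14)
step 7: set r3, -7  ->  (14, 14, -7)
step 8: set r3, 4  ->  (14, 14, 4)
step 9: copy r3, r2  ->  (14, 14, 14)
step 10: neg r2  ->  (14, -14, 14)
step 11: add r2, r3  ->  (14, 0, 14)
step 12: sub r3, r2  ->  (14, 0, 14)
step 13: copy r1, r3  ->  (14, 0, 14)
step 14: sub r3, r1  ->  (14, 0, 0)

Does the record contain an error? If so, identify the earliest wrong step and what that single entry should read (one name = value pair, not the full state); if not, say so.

no error

1. r1 = -7 - 7 = -14 (checks out)
2. r2 = 7 - 6 = 1 (same as recorded)
3. r2 = 1 * 6 = 6 (no discrepancy)
4. r1 = -(-14) = 14 (verified)
5. r2 = 14 (agrees with the record)
6. r3 = 14 (matches)
7. r3 = -7 (in agreement)
8. r3 = 4 (checks out)
9. r3 = 14 (consistent with the record)
10. r2 = -(14) = -14 (confirmed correct)
11. r2 = -14 + 14 = 0 (confirmed correct)
12. r3 = 14 - 0 = 14 (exactly as logged)
13. r1 = 14 (verified)
14. r3 = 14 - 14 = 0 (consistent with the record)
All steps check out; nothing to correct.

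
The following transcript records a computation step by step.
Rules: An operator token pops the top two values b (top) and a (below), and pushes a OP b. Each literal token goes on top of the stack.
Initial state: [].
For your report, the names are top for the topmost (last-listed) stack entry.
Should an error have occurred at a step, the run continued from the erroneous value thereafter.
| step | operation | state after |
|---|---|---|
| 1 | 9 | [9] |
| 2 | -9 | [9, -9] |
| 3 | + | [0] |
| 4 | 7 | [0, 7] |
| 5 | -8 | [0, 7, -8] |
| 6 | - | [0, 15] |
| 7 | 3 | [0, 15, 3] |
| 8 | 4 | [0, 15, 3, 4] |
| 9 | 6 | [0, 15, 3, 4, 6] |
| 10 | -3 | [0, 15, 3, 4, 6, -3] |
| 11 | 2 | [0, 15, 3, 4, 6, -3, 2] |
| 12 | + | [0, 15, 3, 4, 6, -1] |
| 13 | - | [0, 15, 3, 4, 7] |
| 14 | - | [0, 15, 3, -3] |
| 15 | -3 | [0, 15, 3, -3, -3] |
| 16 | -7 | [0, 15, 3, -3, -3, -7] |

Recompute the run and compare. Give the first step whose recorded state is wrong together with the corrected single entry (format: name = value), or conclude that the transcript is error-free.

1. push 9: top = 9 (checks out)
2. push -9: top = -9 (same as recorded)
3. 9 + -9 = 0 (same as recorded)
4. push 7: top = 7 (consistent with the transcript)
5. push -8: top = -8 (agrees with the transcript)
6. 7 - -8 = 15 (confirmed correct)
7. push 3: top = 3 (agrees with the transcript)
8. push 4: top = 4 (exactly as logged)
9. push 6: top = 6 (checks out)
10. push -3: top = -3 (consistent with the transcript)
11. push 2: top = 2 (exactly as logged)
12. -3 + 2 = -1 (same as recorded)
13. 6 - -1 = 7 (exactly as logged)
14. 4 - 7 = -3 (matches)
15. push -3: top = -3 (no discrepancy)
16. push -7: top = -7 (agrees with the transcript)
Nothing is out of place; the run is error-free.

no error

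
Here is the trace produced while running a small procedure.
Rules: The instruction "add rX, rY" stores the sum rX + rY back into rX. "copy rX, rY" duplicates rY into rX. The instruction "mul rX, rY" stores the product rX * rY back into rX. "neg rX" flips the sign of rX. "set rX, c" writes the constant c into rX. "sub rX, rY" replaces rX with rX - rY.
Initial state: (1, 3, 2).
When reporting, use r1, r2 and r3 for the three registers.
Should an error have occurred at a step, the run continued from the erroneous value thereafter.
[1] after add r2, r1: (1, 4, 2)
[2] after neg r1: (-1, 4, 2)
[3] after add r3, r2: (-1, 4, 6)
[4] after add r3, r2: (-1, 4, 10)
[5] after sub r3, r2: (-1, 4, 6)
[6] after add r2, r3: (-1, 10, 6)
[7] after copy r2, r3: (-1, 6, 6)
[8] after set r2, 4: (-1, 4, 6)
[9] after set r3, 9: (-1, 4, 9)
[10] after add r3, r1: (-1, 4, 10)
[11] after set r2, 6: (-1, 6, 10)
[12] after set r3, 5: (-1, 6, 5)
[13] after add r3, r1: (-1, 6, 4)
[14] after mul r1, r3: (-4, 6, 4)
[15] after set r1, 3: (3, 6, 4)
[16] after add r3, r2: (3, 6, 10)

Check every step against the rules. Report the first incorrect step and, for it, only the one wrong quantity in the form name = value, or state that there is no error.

step 10, r3 = 8

Step 1: r2 = 3 + 1 = 4 — no discrepancy.
Step 2: r1 = -(1) = -1 — in agreement.
Step 3: r3 = 2 + 4 = 6 — checks out.
Step 4: r3 = 6 + 4 = 10 — no discrepancy.
Step 5: r3 = 10 - 4 = 6 — verified.
Step 6: r2 = 4 + 6 = 10 — exactly as logged.
Step 7: r2 = 6 — same as recorded.
Step 8: r2 = 4 — verified.
Step 9: r3 = 9 — matches.
Step 10: r3 = 9 + -1 = 8 — the trace has a different value.
The audit stops at step 10: the recorded entry is wrong and should be r3 = 8.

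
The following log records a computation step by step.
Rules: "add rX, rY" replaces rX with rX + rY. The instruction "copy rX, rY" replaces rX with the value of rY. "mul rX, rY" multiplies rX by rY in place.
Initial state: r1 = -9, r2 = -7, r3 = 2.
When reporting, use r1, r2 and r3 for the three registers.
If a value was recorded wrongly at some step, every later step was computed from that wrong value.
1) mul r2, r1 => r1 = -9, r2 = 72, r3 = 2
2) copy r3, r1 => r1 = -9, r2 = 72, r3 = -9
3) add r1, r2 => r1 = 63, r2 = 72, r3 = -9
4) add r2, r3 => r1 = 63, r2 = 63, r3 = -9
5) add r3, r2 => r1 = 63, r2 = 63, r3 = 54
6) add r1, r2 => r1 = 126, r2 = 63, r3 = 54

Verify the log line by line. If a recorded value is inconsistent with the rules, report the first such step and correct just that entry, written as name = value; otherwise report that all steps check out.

step 1, r2 = 63

1. r2 = -7 * -9 = 63 (the log disagrees here)
So the first discrepancy is step 1, where the right value is r2 = 63.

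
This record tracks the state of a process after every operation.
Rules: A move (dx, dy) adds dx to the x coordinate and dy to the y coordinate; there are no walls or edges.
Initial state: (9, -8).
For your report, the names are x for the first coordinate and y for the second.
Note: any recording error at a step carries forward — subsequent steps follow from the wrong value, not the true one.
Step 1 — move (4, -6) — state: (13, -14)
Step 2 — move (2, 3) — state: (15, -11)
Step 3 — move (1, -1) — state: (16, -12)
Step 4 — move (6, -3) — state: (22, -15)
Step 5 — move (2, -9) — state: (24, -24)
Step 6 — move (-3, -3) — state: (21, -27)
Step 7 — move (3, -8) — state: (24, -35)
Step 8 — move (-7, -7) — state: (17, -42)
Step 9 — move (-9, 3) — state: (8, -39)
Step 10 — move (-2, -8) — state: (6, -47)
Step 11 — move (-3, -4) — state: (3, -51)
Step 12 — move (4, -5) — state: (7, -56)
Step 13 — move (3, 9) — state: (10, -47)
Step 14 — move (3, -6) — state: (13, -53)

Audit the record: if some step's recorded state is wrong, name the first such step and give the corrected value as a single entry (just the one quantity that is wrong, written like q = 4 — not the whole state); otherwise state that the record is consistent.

no error

Recomputing the run from the initial state:
step 1: x = 13, y = -14
step 2: x = 15, y = -11
step 3: x = 16, y = -12
step 4: x = 22, y = -15
step 5: x = 24, y = -24
step 6: x = 21, y = -27
step 7: x = 24, y = -35
step 8: x = 17, y = -42
step 9: x = 8, y = -39
step 10: x = 6, y = -47
step 11: x = 3, y = -51
step 12: x = 7, y = -56
step 13: x = 10, y = -47
step 14: x = 13, y = -53
This matches the record at every step.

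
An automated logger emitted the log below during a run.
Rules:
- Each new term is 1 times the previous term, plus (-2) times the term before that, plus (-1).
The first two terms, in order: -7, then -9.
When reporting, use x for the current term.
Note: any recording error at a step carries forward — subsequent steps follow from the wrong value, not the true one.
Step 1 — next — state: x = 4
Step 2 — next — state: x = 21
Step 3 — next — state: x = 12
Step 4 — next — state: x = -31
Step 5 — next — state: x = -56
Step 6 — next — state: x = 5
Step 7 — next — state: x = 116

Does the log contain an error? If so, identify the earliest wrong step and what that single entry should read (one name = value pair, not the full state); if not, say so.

step 1: x = 1*(-9) + (-2)*(-7) + (-1) = 4 -> checks out
step 2: x = 1*(4) + (-2)*(-9) + (-1) = 21 -> checks out
step 3: x = 1*(21) + (-2)*(4) + (-1) = 12 -> verified
step 4: x = 1*(12) + (-2)*(21) + (-1) = -31 -> checks out
step 5: x = 1*(-31) + (-2)*(12) + (-1) = -56 -> exactly as logged
step 6: x = 1*(-56) + (-2)*(-31) + (-1) = 5 -> agrees with the log
step 7: x = 1*(5) + (-2)*(-56) + (-1) = 116 -> consistent with the log
All steps check out; nothing to correct.

no error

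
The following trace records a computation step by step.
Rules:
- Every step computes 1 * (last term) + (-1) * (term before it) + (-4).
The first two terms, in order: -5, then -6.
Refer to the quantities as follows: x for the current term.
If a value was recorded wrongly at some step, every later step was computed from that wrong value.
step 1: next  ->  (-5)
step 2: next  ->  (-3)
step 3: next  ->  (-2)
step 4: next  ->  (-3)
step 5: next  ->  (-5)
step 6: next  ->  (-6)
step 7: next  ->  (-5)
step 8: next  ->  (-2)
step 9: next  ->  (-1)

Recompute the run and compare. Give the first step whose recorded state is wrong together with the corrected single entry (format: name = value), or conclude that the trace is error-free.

1. x = 1*(-6) + (-1)*(-5) + (-4) = -5 (exactly as logged)
2. x = 1*(-5) + (-1)*(-6) + (-4) = -3 (exactly as logged)
3. x = 1*(-3) + (-1)*(-5) + (-4) = -2 (agrees with the trace)
4. x = 1*(-2) + (-1)*(-3) + (-4) = -3 (consistent with the trace)
5. x = 1*(-3) + (-1)*(-2) + (-4) = -5 (matches)
6. x = 1*(-5) + (-1)*(-3) + (-4) = -6 (matches)
7. x = 1*(-6) + (-1)*(-5) + (-4) = -5 (in agreement)
8. x = 1*(-5) + (-1)*(-6) + (-4) = -3 (the trace has a different value)
The audit stops at step 8: the recorded entry is wrong and should be x = -3.

step 8, x = -3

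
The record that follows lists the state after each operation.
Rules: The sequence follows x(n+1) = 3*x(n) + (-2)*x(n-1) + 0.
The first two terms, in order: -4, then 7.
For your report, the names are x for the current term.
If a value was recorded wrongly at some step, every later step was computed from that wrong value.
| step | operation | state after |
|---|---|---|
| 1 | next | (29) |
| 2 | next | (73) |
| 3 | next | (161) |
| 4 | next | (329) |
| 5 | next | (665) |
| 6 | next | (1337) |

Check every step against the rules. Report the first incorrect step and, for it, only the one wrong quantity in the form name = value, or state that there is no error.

Recomputing the run from the initial state:
step 1: x = 29
step 2: x = 73
step 3: x = 161
step 4: x = 337
step 5: x = 689
step 6: x = 1393
The first disagreement with the record is at step 4, where the value should be x = 337.

step 4, x = 337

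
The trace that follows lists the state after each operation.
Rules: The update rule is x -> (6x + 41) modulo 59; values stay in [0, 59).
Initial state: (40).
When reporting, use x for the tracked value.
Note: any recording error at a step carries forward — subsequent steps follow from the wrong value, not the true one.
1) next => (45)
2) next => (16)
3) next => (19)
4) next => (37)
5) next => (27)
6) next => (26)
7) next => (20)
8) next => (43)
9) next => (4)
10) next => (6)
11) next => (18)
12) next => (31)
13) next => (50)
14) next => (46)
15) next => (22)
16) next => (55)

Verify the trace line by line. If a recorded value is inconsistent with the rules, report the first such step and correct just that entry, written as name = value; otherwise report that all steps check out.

1. x = (6*40 + 41) mod 59 = 45 (no discrepancy)
2. x = (6*45 + 41) mod 59 = 16 (consistent with the trace)
3. x = (6*16 + 41) mod 59 = 19 (same as recorded)
4. x = (6*19 + 41) mod 59 = 37 (exactly as logged)
5. x = (6*37 + 41) mod 59 = 27 (confirmed correct)
6. x = (6*27 + 41) mod 59 = 26 (consistent with the trace)
7. x = (6*26 + 41) mod 59 = 20 (consistent with the trace)
8. x = (6*20 + 41) mod 59 = 43 (confirmed correct)
9. x = (6*43 + 41) mod 59 = 4 (checks out)
10. x = (6*4 + 41) mod 59 = 6 (verified)
11. x = (6*6 + 41) mod 59 = 18 (no discrepancy)
12. x = (6*18 + 41) mod 59 = 31 (exactly as logged)
13. x = (6*31 + 41) mod 59 = 50 (in agreement)
14. x = (6*50 + 41) mod 59 = 46 (agrees with the trace)
15. x = (6*46 + 41) mod 59 = 22 (checks out)
16. x = (6*22 + 41) mod 59 = 55 (in agreement)
No step deviates from the rules.

no error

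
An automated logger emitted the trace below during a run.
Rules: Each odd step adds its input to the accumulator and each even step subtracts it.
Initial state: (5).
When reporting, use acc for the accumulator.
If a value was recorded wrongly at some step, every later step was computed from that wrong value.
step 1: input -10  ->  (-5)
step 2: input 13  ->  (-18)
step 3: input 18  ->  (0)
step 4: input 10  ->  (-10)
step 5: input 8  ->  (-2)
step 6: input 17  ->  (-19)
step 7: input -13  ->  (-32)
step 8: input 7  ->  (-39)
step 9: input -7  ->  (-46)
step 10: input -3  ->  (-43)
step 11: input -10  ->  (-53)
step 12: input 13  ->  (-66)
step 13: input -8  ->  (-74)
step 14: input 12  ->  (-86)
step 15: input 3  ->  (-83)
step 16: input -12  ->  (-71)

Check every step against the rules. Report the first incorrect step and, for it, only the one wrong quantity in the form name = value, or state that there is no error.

no error

Step 1: acc = 5 + -10 = -5 — verified.
Step 2: acc = -5 - 13 = -18 — verified.
Step 3: acc = -18 + 18 = 0 — confirmed correct.
Step 4: acc = 0 - 10 = -10 — no discrepancy.
Step 5: acc = -10 + 8 = -2 — checks out.
Step 6: acc = -2 - 17 = -19 — checks out.
Step 7: acc = -19 + -13 = -32 — same as recorded.
Step 8: acc = -32 - 7 = -39 — confirmed correct.
Step 9: acc = -39 + -7 = -46 — same as recorded.
Step 10: acc = -46 - -3 = -43 — confirmed correct.
Step 11: acc = -43 + -10 = -53 — confirmed correct.
Step 12: acc = -53 - 13 = -66 — same as recorded.
Step 13: acc = -66 + -8 = -74 — checks out.
Step 14: acc = -74 - 12 = -86 — same as recorded.
Step 15: acc = -86 + 3 = -83 — no discrepancy.
Step 16: acc = -83 - -12 = -71 — verified.
The recomputation confirms every line.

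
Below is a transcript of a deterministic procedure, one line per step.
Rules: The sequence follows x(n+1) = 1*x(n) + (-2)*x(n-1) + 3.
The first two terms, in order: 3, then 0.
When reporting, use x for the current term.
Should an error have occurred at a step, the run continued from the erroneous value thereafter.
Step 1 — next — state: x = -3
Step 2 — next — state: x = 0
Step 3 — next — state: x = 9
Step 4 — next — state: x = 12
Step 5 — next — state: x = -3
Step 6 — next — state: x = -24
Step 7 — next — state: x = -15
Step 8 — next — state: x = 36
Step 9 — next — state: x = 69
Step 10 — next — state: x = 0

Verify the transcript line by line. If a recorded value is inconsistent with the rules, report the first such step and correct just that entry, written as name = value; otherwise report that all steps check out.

Step 1: x = 1*(0) + (-2)*(3) + (3) = -3 — matches.
Step 2: x = 1*(-3) + (-2)*(0) + (3) = 0 — agrees with the transcript.
Step 3: x = 1*(0) + (-2)*(-3) + (3) = 9 — agrees with the transcript.
Step 4: x = 1*(9) + (-2)*(0) + (3) = 12 — verified.
Step 5: x = 1*(12) + (-2)*(9) + (3) = -3 — checks out.
Step 6: x = 1*(-3) + (-2)*(12) + (3) = -24 — consistent with the transcript.
Step 7: x = 1*(-24) + (-2)*(-3) + (3) = -15 — matches.
Step 8: x = 1*(-15) + (-2)*(-24) + (3) = 36 — same as recorded.
Step 9: x = 1*(36) + (-2)*(-15) + (3) = 69 — matches.
Step 10: x = 1*(69) + (-2)*(36) + (3) = 0 — no discrepancy.
The whole run recomputes cleanly — no discrepancies.

no error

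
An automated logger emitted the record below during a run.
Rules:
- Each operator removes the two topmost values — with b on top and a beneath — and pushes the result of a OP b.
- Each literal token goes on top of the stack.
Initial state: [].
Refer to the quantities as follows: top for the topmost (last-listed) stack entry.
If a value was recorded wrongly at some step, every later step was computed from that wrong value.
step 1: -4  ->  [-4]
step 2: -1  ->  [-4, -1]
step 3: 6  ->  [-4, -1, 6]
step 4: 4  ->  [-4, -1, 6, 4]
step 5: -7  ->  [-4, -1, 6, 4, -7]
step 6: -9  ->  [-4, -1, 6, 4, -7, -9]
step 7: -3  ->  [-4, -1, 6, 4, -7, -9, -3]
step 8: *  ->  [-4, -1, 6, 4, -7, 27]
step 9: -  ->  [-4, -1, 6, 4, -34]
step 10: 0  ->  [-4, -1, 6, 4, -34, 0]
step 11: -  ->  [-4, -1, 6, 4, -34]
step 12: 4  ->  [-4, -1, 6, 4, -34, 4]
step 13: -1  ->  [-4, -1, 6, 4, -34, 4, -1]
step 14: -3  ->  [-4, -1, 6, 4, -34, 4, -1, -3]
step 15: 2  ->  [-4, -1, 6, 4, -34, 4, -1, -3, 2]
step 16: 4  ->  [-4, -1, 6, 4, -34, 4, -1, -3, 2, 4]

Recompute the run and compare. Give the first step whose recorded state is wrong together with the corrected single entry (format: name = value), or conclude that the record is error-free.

step 1: push -4: top = -4 -> same as recorded
step 2: push -1: top = -1 -> checks out
step 3: push 6: top = 6 -> checks out
step 4: push 4: top = 4 -> same as recorded
step 5: push -7: top = -7 -> same as recorded
step 6: push -9: top = -9 -> same as recorded
step 7: push -3: top = -3 -> confirmed correct
step 8: -9 * -3 = 27 -> matches
step 9: -7 - 27 = -34 -> matches
step 10: push 0: top = 0 -> no discrepancy
step 11: -34 - 0 = -34 -> verified
step 12: push 4: top = 4 -> in agreement
step 13: push -1: top = -1 -> exactly as logged
step 14: push -3: top = -3 -> consistent with the record
step 15: push 2: top = 2 -> same as recorded
step 16: push 4: top = 4 -> exactly as logged
No step deviates from the rules.

no error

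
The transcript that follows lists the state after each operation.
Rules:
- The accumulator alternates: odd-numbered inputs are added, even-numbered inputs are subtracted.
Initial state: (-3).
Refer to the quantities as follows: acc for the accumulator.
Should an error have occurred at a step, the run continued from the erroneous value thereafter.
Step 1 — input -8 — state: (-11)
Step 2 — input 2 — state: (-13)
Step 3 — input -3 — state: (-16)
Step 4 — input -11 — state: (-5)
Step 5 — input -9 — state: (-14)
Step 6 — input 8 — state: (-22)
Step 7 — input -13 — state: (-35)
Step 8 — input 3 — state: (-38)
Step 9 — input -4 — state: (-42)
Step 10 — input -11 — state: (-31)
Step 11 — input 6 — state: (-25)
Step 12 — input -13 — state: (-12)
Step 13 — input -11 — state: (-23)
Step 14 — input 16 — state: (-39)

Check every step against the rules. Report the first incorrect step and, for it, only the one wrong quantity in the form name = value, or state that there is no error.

1. acc = -3 + -8 = -11 (in agreement)
2. acc = -11 - 2 = -13 (in agreement)
3. acc = -13 + -3 = -16 (exactly as logged)
4. acc = -16 - -11 = -5 (matches)
5. acc = -5 + -9 = -14 (same as recorded)
6. acc = -14 - 8 = -22 (consistent with the transcript)
7. acc = -22 + -13 = -35 (consistent with the transcript)
8. acc = -35 - 3 = -38 (exactly as logged)
9. acc = -38 + -4 = -42 (in agreement)
10. acc = -42 - -11 = -31 (confirmed correct)
11. acc = -31 + 6 = -25 (agrees with the transcript)
12. acc = -25 - -13 = -12 (confirmed correct)
13. acc = -12 + -11 = -23 (verified)
14. acc = -23 - 16 = -39 (checks out)
Nothing is out of place; the run is error-free.

no error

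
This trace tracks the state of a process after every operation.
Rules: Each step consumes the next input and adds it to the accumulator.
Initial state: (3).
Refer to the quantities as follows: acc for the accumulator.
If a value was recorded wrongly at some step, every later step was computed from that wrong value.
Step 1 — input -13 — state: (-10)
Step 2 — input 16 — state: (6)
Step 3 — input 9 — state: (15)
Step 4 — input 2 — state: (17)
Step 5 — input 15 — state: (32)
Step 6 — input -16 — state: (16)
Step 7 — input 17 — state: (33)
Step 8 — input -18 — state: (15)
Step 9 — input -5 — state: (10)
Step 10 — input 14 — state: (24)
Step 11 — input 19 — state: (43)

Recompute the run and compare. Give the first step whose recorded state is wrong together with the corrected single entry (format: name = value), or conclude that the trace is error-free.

step 1: acc = 3 + -13 = -10 -> same as recorded
step 2: acc = -10 + 16 = 6 -> same as recorded
step 3: acc = 6 + 9 = 15 -> confirmed correct
step 4: acc = 15 + 2 = 17 -> same as recorded
step 5: acc = 17 + 15 = 32 -> verified
step 6: acc = 32 + -16 = 16 -> consistent with the trace
step 7: acc = 16 + 17 = 33 -> same as recorded
step 8: acc = 33 + -18 = 15 -> agrees with the trace
step 9: acc = 15 + -5 = 10 -> confirmed correct
step 10: acc = 10 + 14 = 24 -> exactly as logged
step 11: acc = 24 + 19 = 43 -> verified
All entries verified; no error found.

no error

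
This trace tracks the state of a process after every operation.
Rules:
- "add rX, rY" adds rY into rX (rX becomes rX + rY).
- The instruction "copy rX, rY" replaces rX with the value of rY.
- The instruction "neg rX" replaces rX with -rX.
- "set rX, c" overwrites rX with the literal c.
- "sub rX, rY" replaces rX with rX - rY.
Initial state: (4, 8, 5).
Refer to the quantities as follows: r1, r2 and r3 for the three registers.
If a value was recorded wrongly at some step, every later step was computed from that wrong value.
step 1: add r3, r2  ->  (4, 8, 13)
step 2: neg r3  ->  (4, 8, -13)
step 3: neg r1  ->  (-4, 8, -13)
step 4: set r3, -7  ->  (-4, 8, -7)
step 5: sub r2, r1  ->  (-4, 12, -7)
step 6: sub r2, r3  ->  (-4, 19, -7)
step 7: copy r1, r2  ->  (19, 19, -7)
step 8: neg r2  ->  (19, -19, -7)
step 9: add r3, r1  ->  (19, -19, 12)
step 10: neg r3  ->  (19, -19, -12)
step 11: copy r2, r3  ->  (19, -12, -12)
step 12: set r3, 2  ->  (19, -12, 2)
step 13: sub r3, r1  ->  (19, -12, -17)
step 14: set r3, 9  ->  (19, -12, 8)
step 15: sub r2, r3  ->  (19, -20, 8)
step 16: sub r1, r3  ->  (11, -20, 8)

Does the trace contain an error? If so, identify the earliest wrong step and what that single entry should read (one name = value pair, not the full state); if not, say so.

step 14, r3 = 9

step 1: r3 = 5 + 8 = 13 -> agrees with the trace
step 2: r3 = -(13) = -13 -> in agreement
step 3: r1 = -(4) = -4 -> matches
step 4: r3 = -7 -> verified
step 5: r2 = 8 - -4 = 12 -> matches
step 6: r2 = 12 - -7 = 19 -> exactly as logged
step 7: r1 = 19 -> consistent with the trace
step 8: r2 = -(19) = -19 -> checks out
step 9: r3 = -7 + 19 = 12 -> consistent with the trace
step 10: r3 = -(12) = -12 -> agrees with the trace
step 11: r2 = -12 -> agrees with the trace
step 12: r3 = 2 -> confirmed correct
step 13: r3 = 2 - 19 = -17 -> agrees with the trace
step 14: r3 = 9 -> the trace disagrees here
That makes step 14 the first incorrect line — r3 = 9 is what it should show.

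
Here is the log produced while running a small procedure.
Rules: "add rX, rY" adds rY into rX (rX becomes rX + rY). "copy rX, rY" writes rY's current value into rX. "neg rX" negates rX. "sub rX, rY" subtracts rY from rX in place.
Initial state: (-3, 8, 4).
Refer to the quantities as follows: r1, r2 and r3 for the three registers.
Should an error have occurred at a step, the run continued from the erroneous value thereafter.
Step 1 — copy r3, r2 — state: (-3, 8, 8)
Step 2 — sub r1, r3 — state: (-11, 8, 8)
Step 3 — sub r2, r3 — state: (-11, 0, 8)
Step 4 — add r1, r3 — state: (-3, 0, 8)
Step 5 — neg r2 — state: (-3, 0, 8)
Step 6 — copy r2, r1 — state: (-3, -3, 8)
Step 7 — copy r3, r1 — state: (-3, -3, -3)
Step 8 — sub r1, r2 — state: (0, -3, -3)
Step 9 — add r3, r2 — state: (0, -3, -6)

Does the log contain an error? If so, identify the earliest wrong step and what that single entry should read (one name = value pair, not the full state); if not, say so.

Recomputing the run from the initial state:
step 1: r1 = -3, r2 = 8, r3 = 8
step 2: r1 = -11, r2 = 8, r3 = 8
step 3: r1 = -11, r2 = 0, r3 = 8
step 4: r1 = -3, r2 = 0, r3 = 8
step 5: r1 = -3, r2 = 0, r3 = 8
step 6: r1 = -3, r2 = -3, r3 = 8
step 7: r1 = -3, r2 = -3, r3 = -3
step 8: r1 = 0, r2 = -3, r3 = -3
step 9: r1 = 0, r2 = -3, r3 = -6
This matches the log at every step.

no error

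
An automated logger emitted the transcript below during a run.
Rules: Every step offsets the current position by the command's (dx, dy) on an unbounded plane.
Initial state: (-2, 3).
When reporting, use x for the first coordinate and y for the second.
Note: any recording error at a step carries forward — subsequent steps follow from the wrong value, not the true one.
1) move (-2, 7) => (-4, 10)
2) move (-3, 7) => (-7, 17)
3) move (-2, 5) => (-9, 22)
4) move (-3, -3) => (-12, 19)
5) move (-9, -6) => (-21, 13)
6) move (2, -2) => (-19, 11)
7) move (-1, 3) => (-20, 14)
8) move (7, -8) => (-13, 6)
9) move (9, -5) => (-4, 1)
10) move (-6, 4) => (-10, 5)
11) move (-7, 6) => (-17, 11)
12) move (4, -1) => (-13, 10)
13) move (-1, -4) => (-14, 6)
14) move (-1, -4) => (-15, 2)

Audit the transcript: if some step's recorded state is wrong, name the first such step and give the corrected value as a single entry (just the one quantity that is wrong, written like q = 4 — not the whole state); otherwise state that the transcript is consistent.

no error

Step 1: x = -2 + (-2) = -4, y = 3 + (7) = 10 — confirmed correct.
Step 2: x = -4 + (-3) = -7, y = 10 + (7) = 17 — in agreement.
Step 3: x = -7 + (-2) = -9, y = 17 + (5) = 22 — matches.
Step 4: x = -9 + (-3) = -12, y = 22 + (-3) = 19 — in agreement.
Step 5: x = -12 + (-9) = -21, y = 19 + (-6) = 13 — no discrepancy.
Step 6: x = -21 + (2) = -19, y = 13 + (-2) = 11 — agrees with the transcript.
Step 7: x = -19 + (-1) = -20, y = 11 + (3) = 14 — no discrepancy.
Step 8: x = -20 + (7) = -13, y = 14 + (-8) = 6 — same as recorded.
Step 9: x = -13 + (9) = -4, y = 6 + (-5) = 1 — verified.
Step 10: x = -4 + (-6) = -10, y = 1 + (4) = 5 — verified.
Step 11: x = -10 + (-7) = -17, y = 5 + (6) = 11 — exactly as logged.
Step 12: x = -17 + (4) = -13, y = 11 + (-1) = 10 — exactly as logged.
Step 13: x = -13 + (-1) = -14, y = 10 + (-4) = 6 — matches.
Step 14: x = -14 + (-1) = -15, y = 6 + (-4) = 2 — verified.
Each recorded entry agrees with the recomputation.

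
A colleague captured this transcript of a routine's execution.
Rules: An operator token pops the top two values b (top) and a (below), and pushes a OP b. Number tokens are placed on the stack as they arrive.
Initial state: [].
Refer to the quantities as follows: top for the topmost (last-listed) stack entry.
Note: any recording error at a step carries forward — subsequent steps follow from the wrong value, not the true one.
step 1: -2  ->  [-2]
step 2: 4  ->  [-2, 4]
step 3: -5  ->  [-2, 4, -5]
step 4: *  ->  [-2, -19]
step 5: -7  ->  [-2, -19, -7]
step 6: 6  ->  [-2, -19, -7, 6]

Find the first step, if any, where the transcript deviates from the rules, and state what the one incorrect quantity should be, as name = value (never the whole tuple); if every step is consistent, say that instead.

step 4, top = -20

step 1: push -2: top = -2 -> exactly as logged
step 2: push 4: top = 4 -> same as recorded
step 3: push -5: top = -5 -> verified
step 4: 4 * -5 = -20 -> the transcript disagrees here
The earliest wrong entry is at step 4: it should read top = -20.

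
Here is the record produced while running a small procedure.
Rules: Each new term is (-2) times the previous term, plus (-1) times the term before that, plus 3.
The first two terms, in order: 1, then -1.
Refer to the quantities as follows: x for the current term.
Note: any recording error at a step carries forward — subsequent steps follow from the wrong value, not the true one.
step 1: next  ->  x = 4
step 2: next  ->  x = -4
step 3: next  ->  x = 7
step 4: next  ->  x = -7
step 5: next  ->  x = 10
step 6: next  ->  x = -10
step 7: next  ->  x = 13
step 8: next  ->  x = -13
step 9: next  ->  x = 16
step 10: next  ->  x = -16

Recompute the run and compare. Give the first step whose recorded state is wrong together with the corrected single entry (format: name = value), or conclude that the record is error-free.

no error

step 1: x = -2*(-1) + (-1)*(1) + (3) = 4 -> matches
step 2: x = -2*(4) + (-1)*(-1) + (3) = -4 -> in agreement
step 3: x = -2*(-4) + (-1)*(4) + (3) = 7 -> checks out
step 4: x = -2*(7) + (-1)*(-4) + (3) = -7 -> no discrepancy
step 5: x = -2*(-7) + (-1)*(7) + (3) = 10 -> verified
step 6: x = -2*(10) + (-1)*(-7) + (3) = -10 -> checks out
step 7: x = -2*(-10) + (-1)*(10) + (3) = 13 -> agrees with the record
step 8: x = -2*(13) + (-1)*(-10) + (3) = -13 -> confirmed correct
step 9: x = -2*(-13) + (-1)*(13) + (3) = 16 -> checks out
step 10: x = -2*(16) + (-1)*(-13) + (3) = -16 -> same as recorded
Every step is consistent.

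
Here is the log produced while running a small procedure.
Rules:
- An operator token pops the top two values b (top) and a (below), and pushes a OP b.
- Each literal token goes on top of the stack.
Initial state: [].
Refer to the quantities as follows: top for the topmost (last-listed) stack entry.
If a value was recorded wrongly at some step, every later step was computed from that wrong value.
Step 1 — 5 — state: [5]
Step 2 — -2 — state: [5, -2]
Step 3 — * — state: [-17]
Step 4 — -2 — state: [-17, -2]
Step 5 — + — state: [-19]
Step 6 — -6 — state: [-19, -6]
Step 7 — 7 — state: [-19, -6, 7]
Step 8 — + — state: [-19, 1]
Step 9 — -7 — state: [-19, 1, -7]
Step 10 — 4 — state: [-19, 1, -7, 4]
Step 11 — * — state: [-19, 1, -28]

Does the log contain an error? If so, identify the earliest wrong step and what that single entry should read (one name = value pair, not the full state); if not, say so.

step 3, top = -10

Step 1: push 5: top = 5 — consistent with the log.
Step 2: push -2: top = -2 — in agreement.
Step 3: 5 * -2 = -10 — the log disagrees here.
So the first discrepancy is step 3, where the right value is top = -10.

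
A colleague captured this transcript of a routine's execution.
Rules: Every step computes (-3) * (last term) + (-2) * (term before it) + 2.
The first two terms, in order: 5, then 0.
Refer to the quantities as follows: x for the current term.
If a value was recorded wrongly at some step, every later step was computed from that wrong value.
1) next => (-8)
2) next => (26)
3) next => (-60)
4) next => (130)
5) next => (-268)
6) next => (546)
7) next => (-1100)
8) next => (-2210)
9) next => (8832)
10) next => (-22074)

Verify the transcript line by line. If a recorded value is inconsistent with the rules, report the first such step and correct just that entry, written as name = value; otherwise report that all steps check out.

step 8, x = 2210

Recomputing the run from the initial state:
step 1: x = -8
step 2: x = 26
step 3: x = -60
step 4: x = 130
step 5: x = -268
step 6: x = 546
step 7: x = -1100
step 8: x = 2210
step 9: x = -4428
step 10: x = 8866
The first disagreement with the transcript is at step 8, where the value should be x = 2210.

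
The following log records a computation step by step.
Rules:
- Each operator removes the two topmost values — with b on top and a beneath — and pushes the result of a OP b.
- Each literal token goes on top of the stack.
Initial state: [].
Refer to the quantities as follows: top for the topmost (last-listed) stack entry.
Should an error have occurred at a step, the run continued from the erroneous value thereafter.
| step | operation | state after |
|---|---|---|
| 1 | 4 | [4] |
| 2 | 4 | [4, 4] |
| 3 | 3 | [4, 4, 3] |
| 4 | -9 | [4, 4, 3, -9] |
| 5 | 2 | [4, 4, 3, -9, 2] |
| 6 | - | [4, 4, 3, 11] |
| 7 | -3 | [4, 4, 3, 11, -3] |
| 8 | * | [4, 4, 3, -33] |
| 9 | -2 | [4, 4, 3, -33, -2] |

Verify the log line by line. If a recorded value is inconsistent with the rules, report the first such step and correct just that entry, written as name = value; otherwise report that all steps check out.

Recomputing the run from the initial state:
step 1: [4]
step 2: [4, 4]
step 3: [4, 4, 3]
step 4: [4, 4, 3, -9]
step 5: [4, 4, 3, -9, 2]
step 6: [4, 4, 3, -11]
step 7: [4, 4, 3, -11, -3]
step 8: [4, 4, 3, 33]
step 9: [4, 4, 3, 33, -2]
The first disagreement with the log is at step 6, where the value should be top = -11.

step 6, top = -11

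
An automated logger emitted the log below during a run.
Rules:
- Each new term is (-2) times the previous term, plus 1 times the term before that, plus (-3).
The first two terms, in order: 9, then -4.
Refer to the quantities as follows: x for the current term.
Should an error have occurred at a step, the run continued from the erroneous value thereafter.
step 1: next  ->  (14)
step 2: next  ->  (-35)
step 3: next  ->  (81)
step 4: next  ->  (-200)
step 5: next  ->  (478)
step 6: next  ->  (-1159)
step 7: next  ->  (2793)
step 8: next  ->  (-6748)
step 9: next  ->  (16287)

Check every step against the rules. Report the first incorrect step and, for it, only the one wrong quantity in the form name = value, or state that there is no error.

1. x = -2*(-4) + (1)*(9) + (-3) = 14 (exactly as logged)
2. x = -2*(14) + (1)*(-4) + (-3) = -35 (agrees with the log)
3. x = -2*(-35) + (1)*(14) + (-3) = 81 (agrees with the log)
4. x = -2*(81) + (1)*(-35) + (-3) = -200 (confirmed correct)
5. x = -2*(-200) + (1)*(81) + (-3) = 478 (exactly as logged)
6. x = -2*(478) + (1)*(-200) + (-3) = -1159 (same as recorded)
7. x = -2*(-1159) + (1)*(478) + (-3) = 2793 (agrees with the log)
8. x = -2*(2793) + (1)*(-1159) + (-3) = -6748 (same as recorded)
9. x = -2*(-6748) + (1)*(2793) + (-3) = 16286 (the log disagrees here)
So the first discrepancy is step 9, where the right value is x = 16286.

step 9, x = 16286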